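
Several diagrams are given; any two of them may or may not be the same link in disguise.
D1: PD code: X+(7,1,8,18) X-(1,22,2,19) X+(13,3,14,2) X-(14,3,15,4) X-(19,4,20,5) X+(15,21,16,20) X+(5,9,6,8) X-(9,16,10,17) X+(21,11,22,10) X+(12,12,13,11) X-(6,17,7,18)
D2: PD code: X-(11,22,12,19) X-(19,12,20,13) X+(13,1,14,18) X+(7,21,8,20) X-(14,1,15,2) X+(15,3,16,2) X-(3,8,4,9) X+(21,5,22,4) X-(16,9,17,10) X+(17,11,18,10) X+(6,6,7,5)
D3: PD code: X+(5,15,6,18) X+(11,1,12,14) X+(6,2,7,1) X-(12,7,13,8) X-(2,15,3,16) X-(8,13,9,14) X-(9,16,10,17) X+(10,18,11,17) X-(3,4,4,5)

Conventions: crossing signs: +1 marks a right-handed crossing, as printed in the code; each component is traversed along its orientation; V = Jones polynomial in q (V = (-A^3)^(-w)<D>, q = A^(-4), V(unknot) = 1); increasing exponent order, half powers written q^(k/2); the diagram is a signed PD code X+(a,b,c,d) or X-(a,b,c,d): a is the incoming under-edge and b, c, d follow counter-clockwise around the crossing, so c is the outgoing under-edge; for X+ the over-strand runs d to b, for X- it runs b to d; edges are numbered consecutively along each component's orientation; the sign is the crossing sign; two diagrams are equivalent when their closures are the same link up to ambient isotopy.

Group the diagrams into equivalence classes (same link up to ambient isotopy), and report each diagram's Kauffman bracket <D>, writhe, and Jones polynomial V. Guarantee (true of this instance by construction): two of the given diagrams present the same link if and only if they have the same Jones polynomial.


grouping into links: {D1, D2} | {D3}
V(D1) = q^(-7/2) - 2q^(-5/2) + q^(-3/2) - 2q^(-1/2) + q^(1/2) - q^(3/2)  (w +1, c 11, <D> = A^-3 - A + 2A^5 - A^9 + 2A^13 - A^17)
V(D2) = q^(-7/2) - 2q^(-5/2) + q^(-3/2) - 2q^(-1/2) + q^(1/2) - q^(3/2)  (w +1, c 11, <D> = A^-3 - A + 2A^5 - A^9 + 2A^13 - A^17)
D3 (bracket A^-5 + A^-1; 9 crossings at w = -1): V = -q^(-1/2) - q^(1/2)
why: V(q) takes 2 values over 3 diagrams, fixing the grouping


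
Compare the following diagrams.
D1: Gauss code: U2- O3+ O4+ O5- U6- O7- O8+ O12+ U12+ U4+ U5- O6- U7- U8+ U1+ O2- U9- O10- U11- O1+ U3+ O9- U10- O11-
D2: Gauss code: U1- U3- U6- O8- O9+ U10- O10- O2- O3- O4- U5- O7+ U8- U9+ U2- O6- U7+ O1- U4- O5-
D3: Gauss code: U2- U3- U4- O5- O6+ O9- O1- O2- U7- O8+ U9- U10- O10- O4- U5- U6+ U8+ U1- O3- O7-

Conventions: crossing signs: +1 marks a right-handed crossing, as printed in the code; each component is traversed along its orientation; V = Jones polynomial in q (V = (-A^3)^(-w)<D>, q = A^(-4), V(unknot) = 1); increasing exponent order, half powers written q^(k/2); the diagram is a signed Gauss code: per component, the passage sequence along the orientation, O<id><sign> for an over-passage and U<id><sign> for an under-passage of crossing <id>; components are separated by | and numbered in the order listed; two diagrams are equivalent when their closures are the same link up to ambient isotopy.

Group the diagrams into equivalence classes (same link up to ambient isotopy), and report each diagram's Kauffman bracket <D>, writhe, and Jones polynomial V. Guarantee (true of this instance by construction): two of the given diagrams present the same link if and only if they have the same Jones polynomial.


grouping into links: {D1} | {D2, D3}
V(D1) = q^-5 - 2q^-4 + 2q^-3 - 2q^-2 + 2q^-1 - 1 + q  (w -2, c 12, <D> = A^-10 - A^-6 + 2A^-2 - 2A^2 + 2A^6 - 2A^10 + A^14)
V(D2) = -q^-6 + q^-5 - q^-4 + 2q^-3 - q^-2 + q^-1  (w -6, c 10, <D> = A^-14 - A^-10 + 2A^-6 - A^-2 + A^2 - A^6)
V(D3) = -q^-6 + q^-5 - q^-4 + 2q^-3 - q^-2 + q^-1  [10 crossings, <D> = A^-14 - A^-10 + 2A^-6 - A^-2 + A^2 - A^6, w = -6]
why: 2 classes among 3 diagrams; unequal V(q) rules out equality


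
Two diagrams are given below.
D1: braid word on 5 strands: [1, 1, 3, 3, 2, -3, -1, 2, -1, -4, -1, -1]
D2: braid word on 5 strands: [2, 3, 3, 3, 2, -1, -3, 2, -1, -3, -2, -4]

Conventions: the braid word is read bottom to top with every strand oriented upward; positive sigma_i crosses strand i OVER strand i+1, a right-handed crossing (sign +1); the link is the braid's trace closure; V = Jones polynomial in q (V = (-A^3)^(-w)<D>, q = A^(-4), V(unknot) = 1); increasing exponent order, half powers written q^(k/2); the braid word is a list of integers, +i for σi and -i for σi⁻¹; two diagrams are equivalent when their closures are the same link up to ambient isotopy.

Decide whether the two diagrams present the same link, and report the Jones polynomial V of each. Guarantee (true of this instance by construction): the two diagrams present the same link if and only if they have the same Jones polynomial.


equivalent: yes
V(D1) = q^-2 - q^-1 + 2 - 2q + q^2 - q^3 + q^4  (w 0, c 12, <D> = A^-16 - A^-12 + A^-8 - 2A^-4 + 2 - A^4 + A^8)
V(D2) = q^-2 - q^-1 + 2 - 2q + q^2 - q^3 + q^4  [12 crossings, <D> = A^-16 - A^-12 + A^-8 - 2A^-4 + 2 - A^4 + A^8, w = 0]
key observation: all 2 diagrams share one V(q), hence one class


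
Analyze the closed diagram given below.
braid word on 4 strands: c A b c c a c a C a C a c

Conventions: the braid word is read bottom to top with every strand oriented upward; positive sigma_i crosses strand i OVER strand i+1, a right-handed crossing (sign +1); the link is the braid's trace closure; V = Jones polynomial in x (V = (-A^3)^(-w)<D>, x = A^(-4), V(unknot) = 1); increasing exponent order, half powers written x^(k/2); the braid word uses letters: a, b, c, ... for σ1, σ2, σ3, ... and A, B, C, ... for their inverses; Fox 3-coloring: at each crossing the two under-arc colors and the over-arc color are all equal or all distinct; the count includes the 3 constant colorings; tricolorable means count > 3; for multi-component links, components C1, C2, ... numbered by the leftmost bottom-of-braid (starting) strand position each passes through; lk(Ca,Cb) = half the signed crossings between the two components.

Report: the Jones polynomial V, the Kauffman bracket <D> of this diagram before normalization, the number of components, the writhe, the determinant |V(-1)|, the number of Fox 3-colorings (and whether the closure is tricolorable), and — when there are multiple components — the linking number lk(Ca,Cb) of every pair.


V = x^2 + 2x^4 - 2x^5 + x^6 - 2x^7 + x^8
<D> = -A^-11 + 2A^-7 - A^-3 + 2A - 2A^5 - A^13 (w = +7)
1 component over 13 crossings, w = +7
27 Fox colorings among 3^13, |V(-1)| = 9: tricolorable
why: w = +7 shifts under R1 moves; the (-A^3)^(-7) factor cancels that in V


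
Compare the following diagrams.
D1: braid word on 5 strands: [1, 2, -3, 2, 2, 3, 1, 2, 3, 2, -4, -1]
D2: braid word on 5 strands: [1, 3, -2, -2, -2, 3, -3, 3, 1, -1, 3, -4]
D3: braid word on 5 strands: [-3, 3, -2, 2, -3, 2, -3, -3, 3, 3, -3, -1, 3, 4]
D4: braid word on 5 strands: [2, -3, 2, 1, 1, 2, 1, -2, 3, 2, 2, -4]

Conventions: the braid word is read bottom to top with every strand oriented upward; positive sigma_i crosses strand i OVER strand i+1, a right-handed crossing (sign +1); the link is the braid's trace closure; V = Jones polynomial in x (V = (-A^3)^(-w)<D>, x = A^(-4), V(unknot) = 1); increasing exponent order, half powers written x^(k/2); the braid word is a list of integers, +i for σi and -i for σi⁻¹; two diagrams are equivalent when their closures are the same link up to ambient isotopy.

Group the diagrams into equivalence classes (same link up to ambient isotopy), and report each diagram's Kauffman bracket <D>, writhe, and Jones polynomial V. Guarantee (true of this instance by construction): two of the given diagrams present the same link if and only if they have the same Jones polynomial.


equivalence classes: {D1, D4} | {D2} | {D3}
D1 (bracket A^-14 - 2A^-10 + A^-6 - 2A^-2 + 2A^2 + A^10; 12 crossings at w = +6): V = x^2 + 2x^4 - 2x^5 + x^6 - 2x^7 + x^8
D2 (bracket -A^-12 + A^-8 - A^-4 + 3 - A^4 + A^8 - A^12; 12 crossings at w = 0): V = -x^-3 + x^-2 - x^-1 + 3 - x + x^2 - x^3
V(D3) = 1  [14 crossings, <D> = 1, w = 0]
V(D4) = x^2 + 2x^4 - 2x^5 + x^6 - 2x^7 + x^8  [12 crossings, <D> = A^-14 - 2A^-10 + A^-6 - 2A^-2 + 2A^2 + A^10, w = +6]
key observation: V(x) takes 3 values over 4 diagrams, fixing the grouping


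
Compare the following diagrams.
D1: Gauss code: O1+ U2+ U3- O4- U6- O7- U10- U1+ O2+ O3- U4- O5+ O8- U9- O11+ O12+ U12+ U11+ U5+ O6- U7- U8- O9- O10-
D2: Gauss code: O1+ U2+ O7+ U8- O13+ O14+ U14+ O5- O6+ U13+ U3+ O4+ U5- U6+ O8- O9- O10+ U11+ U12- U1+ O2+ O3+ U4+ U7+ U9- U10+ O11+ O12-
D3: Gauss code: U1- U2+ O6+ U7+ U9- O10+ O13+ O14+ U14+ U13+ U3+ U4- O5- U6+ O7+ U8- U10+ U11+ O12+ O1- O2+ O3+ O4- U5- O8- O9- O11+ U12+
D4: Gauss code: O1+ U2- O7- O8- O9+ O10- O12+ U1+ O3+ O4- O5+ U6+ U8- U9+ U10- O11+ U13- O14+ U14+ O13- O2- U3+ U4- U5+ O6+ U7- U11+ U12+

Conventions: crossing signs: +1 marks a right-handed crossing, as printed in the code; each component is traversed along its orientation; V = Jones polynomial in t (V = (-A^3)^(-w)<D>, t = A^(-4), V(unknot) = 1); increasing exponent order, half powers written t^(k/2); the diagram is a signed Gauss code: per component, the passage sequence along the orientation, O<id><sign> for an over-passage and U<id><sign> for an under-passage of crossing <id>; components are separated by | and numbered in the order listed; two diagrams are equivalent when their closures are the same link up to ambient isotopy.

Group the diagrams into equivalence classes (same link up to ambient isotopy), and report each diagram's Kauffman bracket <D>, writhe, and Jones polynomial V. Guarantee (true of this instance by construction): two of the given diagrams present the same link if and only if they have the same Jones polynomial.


equivalence classes: {D1} | {D2} | {D3, D4}
D1 (bracket A^-2 - A^2 + 2A^6 - A^10 + A^14 - A^18; 12 crossings at w = -2): V = -t^-6 + t^-5 - t^-4 + 2t^-3 - t^-2 + t^-1
V(D2) = t - t^2 + 2t^3 - t^4 + t^5 - t^6  (w +6, c 14, <D> = -A^-6 + A^-2 - A^2 + 2A^6 - A^10 + A^14)
V(D3) = t^-1 - 1 + 2t - 2t^2 + 2t^3 - 2t^4 + t^5  (w +4, c 14, <D> = A^-8 - 2A^-4 + 2 - 2A^4 + 2A^8 - A^12 + A^16)
D4 (bracket A^-14 - 2A^-10 + 2A^-6 - 2A^-2 + 2A^2 - A^6 + A^10; 14 crossings at w = +2): V = t^-1 - 1 + 2t - 2t^2 + 2t^3 - 2t^4 + t^5
observation: 3 values of V(t) split the 4 diagrams


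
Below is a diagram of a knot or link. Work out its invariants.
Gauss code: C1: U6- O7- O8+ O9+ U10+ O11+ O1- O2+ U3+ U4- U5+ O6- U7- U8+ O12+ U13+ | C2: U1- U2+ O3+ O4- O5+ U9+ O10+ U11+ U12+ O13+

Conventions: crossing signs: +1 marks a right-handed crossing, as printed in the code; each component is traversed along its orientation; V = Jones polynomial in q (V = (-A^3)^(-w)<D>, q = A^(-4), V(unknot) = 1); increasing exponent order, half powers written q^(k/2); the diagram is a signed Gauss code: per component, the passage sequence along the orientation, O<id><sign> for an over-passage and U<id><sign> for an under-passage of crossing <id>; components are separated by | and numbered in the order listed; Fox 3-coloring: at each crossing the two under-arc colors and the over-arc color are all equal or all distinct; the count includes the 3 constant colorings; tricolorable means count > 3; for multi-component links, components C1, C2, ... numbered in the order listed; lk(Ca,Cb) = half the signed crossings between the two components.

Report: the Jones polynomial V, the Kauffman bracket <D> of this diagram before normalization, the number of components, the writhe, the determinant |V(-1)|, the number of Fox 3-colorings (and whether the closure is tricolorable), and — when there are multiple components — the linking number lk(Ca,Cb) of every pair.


V(q) = -q^(3/2) + q^(5/2) - 2q^(7/2) + 2q^(9/2) - 2q^(11/2) + q^(13/2) - q^(15/2)
bracket: A^-15 - A^-11 + 2A^-7 - 2A^-3 + 2A - A^5 + A^9, w = +5
2 components, writhe +5, over 13 crossings
lk(C1,C2) = +3
det 10, colorings 3 of 3^13 — not tricolorable
observation: w = +5 shifts under R1 moves; the (-A^3)^(-5) factor cancels that in V


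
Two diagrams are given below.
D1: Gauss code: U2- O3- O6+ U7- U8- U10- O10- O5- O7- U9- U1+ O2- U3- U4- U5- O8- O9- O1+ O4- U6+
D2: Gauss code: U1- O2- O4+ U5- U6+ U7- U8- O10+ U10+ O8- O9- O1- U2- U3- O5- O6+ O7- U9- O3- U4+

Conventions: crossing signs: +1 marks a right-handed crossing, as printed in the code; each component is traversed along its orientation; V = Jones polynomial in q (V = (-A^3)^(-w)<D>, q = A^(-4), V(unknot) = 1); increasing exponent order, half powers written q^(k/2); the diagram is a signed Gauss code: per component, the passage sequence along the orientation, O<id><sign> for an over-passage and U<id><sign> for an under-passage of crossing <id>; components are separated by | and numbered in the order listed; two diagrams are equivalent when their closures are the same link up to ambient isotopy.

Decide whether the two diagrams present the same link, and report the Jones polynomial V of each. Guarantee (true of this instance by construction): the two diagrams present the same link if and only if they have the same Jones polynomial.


same link: yes
V(D1) = -q^-6 + q^-5 - q^-4 + 2q^-3 - q^-2 + q^-1  [10 crossings, <D> = A^-14 - A^-10 + 2A^-6 - A^-2 + A^2 - A^6, w = -6]
V(D2) = -q^-6 + q^-5 - q^-4 + 2q^-3 - q^-2 + q^-1  [10 crossings, <D> = A^-8 - A^-4 + 2 - A^4 + A^8 - A^12, w = -4]
insight: Reidemeister moves carry D1 (10 crossings) to D2 (10)


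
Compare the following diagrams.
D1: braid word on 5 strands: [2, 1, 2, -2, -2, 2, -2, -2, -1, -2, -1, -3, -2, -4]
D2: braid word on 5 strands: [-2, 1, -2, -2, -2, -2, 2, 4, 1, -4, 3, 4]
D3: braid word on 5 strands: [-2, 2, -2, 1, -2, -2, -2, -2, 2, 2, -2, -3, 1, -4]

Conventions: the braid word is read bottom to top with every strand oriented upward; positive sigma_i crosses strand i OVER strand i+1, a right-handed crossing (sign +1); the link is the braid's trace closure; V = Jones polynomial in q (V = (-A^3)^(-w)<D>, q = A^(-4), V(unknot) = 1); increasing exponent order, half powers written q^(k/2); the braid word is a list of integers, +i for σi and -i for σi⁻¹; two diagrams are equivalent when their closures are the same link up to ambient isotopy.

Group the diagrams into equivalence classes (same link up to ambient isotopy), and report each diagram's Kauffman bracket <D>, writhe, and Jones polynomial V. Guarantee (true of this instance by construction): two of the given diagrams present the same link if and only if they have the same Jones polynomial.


equivalence classes: {D1} | {D2, D3}
D1 (bracket A^-14 + A^-6 - A^-2; 14 crossings at w = -6): V = -q^-4 + q^-3 + q^-1
V(D2) = q^-5 - 2q^-4 + 2q^-3 - 2q^-2 + 2q^-1 - 1 + q  [12 crossings, <D> = A^-4 - 1 + 2A^4 - 2A^8 + 2A^12 - 2A^16 + A^20, w = 0]
V(D3) = q^-5 - 2q^-4 + 2q^-3 - 2q^-2 + 2q^-1 - 1 + q  (w -4, c 14, <D> = A^-16 - A^-12 + 2A^-8 - 2A^-4 + 2 - 2A^4 + A^8)
observation: 2 classes among 3 diagrams; unequal V(q) rules out equality


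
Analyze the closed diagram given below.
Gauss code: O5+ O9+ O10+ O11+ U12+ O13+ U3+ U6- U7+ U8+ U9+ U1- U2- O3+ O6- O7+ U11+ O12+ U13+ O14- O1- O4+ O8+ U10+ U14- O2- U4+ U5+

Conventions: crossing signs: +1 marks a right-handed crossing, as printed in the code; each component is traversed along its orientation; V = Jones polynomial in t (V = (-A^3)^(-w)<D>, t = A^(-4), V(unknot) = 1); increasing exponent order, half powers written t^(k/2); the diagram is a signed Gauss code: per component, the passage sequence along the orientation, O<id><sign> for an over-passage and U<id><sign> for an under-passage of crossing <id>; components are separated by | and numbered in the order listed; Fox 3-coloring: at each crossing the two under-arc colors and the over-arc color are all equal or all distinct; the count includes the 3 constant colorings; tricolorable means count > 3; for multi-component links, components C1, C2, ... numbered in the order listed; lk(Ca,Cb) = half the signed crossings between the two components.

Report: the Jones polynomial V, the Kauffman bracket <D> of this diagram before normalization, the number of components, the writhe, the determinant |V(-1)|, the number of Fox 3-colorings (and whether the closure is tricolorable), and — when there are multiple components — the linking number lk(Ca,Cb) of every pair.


V(t) = t + t^3 - t^4
bracket: -A^2 + A^6 + A^14, w = +6
1 component, writhe +6, over 14 crossings
det 3, colorings 9 of 3^14 — tricolorable
observation: det 3 = |V(-1)|; divisible by 3, so tricolorable


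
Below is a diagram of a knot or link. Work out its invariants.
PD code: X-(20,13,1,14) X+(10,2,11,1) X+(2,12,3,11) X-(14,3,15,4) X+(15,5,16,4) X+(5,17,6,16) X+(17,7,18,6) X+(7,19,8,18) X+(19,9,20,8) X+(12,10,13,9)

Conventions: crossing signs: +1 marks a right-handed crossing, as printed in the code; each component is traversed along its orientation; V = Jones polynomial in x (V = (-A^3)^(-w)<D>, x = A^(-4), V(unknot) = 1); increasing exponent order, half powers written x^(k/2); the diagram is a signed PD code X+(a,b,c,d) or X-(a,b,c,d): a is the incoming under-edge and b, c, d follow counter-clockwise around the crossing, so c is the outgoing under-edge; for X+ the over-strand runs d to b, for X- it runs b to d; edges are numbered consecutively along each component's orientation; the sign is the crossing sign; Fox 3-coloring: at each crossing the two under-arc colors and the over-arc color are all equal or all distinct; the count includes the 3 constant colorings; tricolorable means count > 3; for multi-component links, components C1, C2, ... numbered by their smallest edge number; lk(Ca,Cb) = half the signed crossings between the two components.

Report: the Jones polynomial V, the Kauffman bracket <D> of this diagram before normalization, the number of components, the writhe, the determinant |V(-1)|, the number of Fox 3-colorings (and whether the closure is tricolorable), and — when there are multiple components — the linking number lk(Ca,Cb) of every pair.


Jones polynomial: V(x) = x^2 - x^3 + 3x^4 - 3x^5 + 3x^6 - 3x^7 + 2x^8 - x^9
<D> = -A^-18 + 2A^-14 - 3A^-10 + 3A^-6 - 3A^-2 + 3A^2 - A^6 + A^10; writhe +6
components 1, writhe +6 (10 crossings)
3-colorings: 3 of 3^10, det 17 — not tricolorable
note: the span of V is 7, forcing >= 7 crossings in any diagram


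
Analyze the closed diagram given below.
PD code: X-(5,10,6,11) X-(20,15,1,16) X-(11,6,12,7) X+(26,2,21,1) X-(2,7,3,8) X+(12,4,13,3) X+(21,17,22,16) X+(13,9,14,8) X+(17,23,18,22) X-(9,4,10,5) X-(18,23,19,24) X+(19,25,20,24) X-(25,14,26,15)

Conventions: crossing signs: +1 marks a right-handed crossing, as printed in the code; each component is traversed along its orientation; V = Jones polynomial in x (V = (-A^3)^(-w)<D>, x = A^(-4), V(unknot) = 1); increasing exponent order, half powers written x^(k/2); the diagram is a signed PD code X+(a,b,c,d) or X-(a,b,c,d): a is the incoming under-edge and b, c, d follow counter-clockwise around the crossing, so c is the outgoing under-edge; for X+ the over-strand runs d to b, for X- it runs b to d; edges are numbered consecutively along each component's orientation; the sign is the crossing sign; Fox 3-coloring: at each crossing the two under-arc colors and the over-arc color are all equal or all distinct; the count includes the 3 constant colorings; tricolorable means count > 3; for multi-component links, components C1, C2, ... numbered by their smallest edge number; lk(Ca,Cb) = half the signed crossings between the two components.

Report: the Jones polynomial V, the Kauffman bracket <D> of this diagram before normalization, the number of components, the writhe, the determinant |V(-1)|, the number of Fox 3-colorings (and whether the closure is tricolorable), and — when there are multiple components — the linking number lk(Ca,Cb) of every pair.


V(x) = x^(-7/2) - x^(-5/2) + x^(-3/2) - 2x^(-1/2) - x^(3/2)
bracket: A^-9 + 2A^-1 - A^3 + A^7 - A^11, w = -1
2 components, writhe -1, over 13 crossings
lk(C1,C2) = +1
det 6, colorings 9 of 3^13 — tricolorable
observation: the span of V is 5, within the link bound 13 + 2 - 1


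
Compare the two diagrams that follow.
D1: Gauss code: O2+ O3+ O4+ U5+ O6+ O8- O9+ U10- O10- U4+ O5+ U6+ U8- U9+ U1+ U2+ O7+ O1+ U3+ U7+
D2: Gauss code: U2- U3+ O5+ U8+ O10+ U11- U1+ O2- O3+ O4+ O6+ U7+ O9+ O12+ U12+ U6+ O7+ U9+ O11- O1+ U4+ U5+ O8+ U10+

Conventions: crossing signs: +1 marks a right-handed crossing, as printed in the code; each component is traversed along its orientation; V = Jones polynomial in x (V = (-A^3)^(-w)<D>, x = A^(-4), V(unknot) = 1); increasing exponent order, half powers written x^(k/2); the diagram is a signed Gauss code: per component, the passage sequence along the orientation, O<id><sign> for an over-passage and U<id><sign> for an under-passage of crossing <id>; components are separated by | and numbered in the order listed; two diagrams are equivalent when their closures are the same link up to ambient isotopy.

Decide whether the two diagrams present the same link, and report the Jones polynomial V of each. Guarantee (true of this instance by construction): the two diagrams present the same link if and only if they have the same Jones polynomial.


equivalent: yes
D1 (bracket A^-14 - 2A^-10 + A^-6 - 2A^-2 + 2A^2 + A^10; 10 crossings at w = +6): V = x^2 + 2x^4 - 2x^5 + x^6 - 2x^7 + x^8
V(D2) = x^2 + 2x^4 - 2x^5 + x^6 - 2x^7 + x^8  (w +8, c 12, <D> = A^-8 - 2A^-4 + 1 - 2A^4 + 2A^8 + A^16)
key observation: all 2 diagrams share one V(x), hence one class


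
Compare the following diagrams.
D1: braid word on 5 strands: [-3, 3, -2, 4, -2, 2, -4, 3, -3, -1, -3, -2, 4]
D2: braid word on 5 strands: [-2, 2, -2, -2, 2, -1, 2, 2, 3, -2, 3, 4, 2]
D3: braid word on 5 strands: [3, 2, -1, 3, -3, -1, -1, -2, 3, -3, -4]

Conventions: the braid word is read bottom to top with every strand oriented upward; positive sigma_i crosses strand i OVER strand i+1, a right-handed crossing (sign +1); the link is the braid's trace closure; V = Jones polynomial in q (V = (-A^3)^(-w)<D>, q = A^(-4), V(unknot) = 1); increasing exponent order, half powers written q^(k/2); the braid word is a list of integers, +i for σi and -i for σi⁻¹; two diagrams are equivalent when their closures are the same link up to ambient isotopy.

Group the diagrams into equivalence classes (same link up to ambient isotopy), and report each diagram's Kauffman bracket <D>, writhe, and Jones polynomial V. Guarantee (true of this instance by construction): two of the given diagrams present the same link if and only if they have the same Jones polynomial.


classes: {D1} | {D2} | {D3}
V(D1) = -q^(-5/2) - q^(-1/2)  [13 crossings, <D> = A^-7 + A, w = -3]
V(D2) = -q^(1/2) + q^(3/2) - q^(5/2) - q^(9/2)  [13 crossings, <D> = A^-9 + A^-1 - A^3 + A^7, w = +3]
D3 (bracket A^-7 + A^-3 + A - A^9; 11 crossings at w = -3): V = q^(-9/2) - q^(-5/2) - q^(-3/2) - q^(-1/2)
note: 3 classes among 3 diagrams; unequal V(q) rules out equality


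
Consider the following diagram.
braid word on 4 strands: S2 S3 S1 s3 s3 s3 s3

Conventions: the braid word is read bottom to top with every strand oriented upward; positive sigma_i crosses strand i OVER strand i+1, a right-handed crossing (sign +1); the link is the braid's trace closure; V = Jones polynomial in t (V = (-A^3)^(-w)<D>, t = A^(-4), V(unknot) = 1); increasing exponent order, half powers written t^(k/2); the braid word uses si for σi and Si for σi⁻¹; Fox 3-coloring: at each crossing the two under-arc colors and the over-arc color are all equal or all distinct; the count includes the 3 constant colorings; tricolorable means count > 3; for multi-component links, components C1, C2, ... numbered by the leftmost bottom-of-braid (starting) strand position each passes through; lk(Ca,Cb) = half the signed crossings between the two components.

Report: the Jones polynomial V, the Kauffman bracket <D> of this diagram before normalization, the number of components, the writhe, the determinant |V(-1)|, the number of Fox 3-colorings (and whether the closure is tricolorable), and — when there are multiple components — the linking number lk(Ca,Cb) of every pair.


Jones polynomial: V(t) = t + t^3 - t^4
<D> = A^-13 - A^-9 - A^-1; writhe +1
components 1, writhe +1 (7 crossings)
3-colorings: 9 of 3^7, det 3 — tricolorable
note: det 3 = |V(-1)|; divisible by 3, so tricolorable


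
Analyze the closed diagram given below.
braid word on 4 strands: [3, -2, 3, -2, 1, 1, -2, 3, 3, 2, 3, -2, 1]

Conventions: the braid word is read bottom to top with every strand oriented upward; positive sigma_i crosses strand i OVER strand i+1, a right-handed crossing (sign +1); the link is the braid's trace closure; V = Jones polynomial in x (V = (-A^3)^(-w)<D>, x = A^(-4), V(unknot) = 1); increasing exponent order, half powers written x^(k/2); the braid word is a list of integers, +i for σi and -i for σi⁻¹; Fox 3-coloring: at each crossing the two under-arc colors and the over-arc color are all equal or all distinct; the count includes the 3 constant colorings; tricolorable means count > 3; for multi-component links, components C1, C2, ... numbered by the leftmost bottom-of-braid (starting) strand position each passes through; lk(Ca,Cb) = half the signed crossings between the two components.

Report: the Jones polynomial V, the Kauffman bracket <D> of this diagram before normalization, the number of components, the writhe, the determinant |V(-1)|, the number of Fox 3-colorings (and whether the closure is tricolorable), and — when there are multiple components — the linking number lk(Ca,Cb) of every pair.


V(x) = 2x - 2x^2 + 4x^3 - 2x^4 + 3x^5 - 2x^6 + x^7
bracket: -A^-13 + 2A^-9 - 3A^-5 + 2A^-1 - 4A^3 + 2A^7 - 2A^11, w = +5
3 components, writhe +5, over 13 crossings
lk(C1,C2) = +2
linking number lk(C1,C3) = 0
lk(C2,C3): 0
det 16, colorings 3 of 3^13 — not tricolorable
observation: w = +5 shifts under R1 moves; the (-A^3)^(-5) factor cancels that in V


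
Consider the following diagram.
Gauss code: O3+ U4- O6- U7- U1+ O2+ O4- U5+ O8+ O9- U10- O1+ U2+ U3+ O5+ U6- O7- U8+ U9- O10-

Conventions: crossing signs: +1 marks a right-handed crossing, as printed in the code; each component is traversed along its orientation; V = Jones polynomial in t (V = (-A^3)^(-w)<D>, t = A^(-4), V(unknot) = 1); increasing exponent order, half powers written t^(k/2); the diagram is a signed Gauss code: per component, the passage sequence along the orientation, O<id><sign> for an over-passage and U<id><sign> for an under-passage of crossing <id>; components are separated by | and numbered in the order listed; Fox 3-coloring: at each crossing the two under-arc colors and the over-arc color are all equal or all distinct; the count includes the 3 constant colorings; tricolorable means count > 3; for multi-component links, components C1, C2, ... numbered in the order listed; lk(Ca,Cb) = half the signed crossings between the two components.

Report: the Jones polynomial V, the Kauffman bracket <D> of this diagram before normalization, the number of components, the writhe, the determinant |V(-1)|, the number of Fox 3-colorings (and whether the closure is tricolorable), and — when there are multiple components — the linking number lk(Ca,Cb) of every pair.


V = -t^-3 + 2t^-2 - 2t^-1 + 3 - 2t + 2t^2 - t^3
<D> = -A^-12 + 2A^-8 - 2A^-4 + 3 - 2A^4 + 2A^8 - A^12 (w = 0)
1 component over 10 crossings, w = 0
3 Fox colorings among 3^10, |V(-1)| = 13: not tricolorable
why: palindromic: swapping t for 1/t fixes V


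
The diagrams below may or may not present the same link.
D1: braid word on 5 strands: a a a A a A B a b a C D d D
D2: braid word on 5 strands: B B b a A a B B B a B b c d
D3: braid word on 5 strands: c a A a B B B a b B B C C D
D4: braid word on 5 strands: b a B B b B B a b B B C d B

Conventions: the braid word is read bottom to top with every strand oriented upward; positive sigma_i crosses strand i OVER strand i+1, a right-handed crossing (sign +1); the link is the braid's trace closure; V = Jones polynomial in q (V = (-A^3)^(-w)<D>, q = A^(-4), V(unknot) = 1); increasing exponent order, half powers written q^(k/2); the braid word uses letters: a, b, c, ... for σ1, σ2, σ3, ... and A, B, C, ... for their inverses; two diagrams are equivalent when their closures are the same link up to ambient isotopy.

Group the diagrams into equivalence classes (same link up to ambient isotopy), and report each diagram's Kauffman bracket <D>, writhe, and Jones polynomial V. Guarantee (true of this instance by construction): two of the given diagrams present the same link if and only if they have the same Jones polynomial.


grouping into links: {D1} | {D2, D3, D4}
V(D1) = q + q^3 - q^4  (w +2, c 14, <D> = -A^-10 + A^-6 + A^2)
D2 (bracket A^-4 - 1 + 2A^4 - 2A^8 + 2A^12 - 2A^16 + A^20; 14 crossings at w = 0): V = q^-5 - 2q^-4 + 2q^-3 - 2q^-2 + 2q^-1 - 1 + q
V(D3) = q^-5 - 2q^-4 + 2q^-3 - 2q^-2 + 2q^-1 - 1 + q  [14 crossings, <D> = A^-16 - A^-12 + 2A^-8 - 2A^-4 + 2 - 2A^4 + A^8, w = -4]
V(D4) = q^-5 - 2q^-4 + 2q^-3 - 2q^-2 + 2q^-1 - 1 + q  (w -2, c 14, <D> = A^-10 - A^-6 + 2A^-2 - 2A^2 + 2A^6 - 2A^10 + A^14)
why: 2 values of V(q) split the 4 diagrams


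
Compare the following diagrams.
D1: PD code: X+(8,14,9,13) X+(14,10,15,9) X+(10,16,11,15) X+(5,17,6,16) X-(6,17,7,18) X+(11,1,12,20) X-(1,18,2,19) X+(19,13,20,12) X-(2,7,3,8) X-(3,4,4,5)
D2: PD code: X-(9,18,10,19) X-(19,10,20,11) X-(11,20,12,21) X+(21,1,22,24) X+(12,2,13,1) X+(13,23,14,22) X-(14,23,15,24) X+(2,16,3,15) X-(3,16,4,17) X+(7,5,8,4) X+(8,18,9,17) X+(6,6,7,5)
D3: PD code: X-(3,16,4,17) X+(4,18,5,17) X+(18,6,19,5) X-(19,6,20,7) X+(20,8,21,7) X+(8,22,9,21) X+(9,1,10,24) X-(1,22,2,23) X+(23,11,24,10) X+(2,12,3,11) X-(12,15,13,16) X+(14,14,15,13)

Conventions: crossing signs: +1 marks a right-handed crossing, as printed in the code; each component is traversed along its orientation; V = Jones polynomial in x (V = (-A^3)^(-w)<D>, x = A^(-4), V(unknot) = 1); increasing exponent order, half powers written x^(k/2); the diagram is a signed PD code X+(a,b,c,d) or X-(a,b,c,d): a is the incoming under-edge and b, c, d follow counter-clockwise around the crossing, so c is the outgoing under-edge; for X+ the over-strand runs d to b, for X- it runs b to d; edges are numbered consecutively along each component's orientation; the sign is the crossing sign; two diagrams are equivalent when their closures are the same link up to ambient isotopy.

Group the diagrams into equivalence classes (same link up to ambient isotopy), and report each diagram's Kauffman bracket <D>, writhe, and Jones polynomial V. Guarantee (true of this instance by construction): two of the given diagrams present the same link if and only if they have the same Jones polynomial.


grouping into links: {D1, D3} | {D2}
V(D1) = x - x^2 + 2x^3 - x^4 + x^5 - x^6  (w +2, c 10, <D> = -A^-18 + A^-14 - A^-10 + 2A^-6 - A^-2 + A^2)
V(D2) = 1  (w +2, c 12, <D> = A^6)
V(D3) = x - x^2 + 2x^3 - x^4 + x^5 - x^6  [12 crossings, <D> = -A^-12 + A^-8 - A^-4 + 2 - A^4 + A^8, w = +4]
why: 2 values of V(x) split the 3 diagrams


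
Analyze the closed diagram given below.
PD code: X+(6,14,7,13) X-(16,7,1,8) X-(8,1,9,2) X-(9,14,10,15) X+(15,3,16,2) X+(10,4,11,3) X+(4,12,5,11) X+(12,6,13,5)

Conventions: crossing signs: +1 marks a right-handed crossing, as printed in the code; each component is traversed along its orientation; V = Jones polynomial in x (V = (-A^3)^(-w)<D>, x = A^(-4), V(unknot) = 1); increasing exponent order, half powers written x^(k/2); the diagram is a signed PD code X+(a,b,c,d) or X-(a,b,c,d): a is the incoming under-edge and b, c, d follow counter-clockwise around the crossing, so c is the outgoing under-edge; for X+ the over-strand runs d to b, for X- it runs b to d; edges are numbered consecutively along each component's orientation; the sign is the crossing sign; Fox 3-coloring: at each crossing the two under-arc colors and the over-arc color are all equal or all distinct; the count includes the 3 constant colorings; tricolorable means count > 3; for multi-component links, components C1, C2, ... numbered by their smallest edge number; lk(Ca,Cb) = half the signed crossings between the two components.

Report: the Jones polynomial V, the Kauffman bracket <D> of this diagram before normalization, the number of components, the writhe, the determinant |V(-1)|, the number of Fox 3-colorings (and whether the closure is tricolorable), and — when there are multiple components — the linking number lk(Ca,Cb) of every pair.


Jones polynomial: V(x) = x^-1 - 1 + 2x - 2x^2 + 2x^3 - 2x^4 + x^5
<D> = A^-14 - 2A^-10 + 2A^-6 - 2A^-2 + 2A^2 - A^6 + A^10; writhe +2
components 1, writhe +2 (8 crossings)
3-colorings: 3 of 3^8, det 11 — not tricolorable
note: |V(-1)| = 11: so not tricolorable, since 3 does not divide 11


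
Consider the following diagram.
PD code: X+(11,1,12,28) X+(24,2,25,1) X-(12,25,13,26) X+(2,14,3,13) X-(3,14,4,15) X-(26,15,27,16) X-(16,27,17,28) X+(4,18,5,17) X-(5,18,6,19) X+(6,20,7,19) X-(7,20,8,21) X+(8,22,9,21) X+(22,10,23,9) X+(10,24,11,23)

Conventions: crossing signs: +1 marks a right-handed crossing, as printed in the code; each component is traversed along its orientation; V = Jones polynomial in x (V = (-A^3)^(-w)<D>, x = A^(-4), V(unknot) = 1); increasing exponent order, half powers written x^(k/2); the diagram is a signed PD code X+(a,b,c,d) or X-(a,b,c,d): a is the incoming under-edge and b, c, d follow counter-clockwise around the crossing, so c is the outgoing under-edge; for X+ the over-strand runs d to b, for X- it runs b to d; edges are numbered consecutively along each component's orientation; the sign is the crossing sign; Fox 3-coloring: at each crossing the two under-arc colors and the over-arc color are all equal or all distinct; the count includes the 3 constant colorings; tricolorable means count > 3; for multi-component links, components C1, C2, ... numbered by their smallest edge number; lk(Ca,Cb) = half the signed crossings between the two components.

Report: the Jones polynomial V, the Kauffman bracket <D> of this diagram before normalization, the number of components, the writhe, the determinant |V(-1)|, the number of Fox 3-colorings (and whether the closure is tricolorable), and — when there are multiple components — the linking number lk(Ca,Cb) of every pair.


V(x) = 1
bracket: A^6, w = +2
1 component, writhe +2, over 14 crossings
det 1, colorings 3 of 3^14 — not tricolorable
observation: det 1 = |V(-1)|; not divisible by 3, so not tricolorable


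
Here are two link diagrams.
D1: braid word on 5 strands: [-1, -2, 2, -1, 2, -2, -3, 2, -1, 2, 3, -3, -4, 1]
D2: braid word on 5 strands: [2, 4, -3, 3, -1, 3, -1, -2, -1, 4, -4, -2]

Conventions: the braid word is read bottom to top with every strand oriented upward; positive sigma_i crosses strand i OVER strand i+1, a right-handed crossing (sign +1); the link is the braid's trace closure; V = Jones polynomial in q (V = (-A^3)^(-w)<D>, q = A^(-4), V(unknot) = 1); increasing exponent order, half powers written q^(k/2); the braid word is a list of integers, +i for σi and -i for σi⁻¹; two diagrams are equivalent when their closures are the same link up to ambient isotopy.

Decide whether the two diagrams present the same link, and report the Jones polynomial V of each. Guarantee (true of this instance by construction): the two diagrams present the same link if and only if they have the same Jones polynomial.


same link: no
V(D1) = q^-2 - q^-1 + 1 - q + q^2  [14 crossings, <D> = A^-14 - A^-10 + A^-6 - A^-2 + A^2, w = -2]
V(D2) = -q^-4 + q^-3 + q^-1  [12 crossings, <D> = A^-2 + A^6 - A^10, w = -2]
insight: V(q) takes 2 values over 2 diagrams, fixing the grouping


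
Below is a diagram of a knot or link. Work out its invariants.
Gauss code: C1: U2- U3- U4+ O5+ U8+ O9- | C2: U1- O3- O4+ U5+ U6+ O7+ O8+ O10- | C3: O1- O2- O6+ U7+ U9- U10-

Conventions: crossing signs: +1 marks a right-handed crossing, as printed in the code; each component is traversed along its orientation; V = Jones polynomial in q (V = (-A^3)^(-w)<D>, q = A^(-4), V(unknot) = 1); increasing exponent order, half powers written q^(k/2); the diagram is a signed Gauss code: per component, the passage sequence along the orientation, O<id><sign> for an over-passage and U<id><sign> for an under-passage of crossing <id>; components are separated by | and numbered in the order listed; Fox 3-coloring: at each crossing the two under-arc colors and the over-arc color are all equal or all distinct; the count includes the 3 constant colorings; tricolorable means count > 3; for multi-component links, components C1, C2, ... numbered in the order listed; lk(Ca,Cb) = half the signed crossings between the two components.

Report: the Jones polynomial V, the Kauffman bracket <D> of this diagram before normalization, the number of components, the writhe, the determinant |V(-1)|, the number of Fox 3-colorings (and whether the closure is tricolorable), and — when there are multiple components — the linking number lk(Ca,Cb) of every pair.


Jones polynomial: V(q) = q^-2 + 2 + q^2
<D> = A^-8 + 2 + A^8; writhe 0
components 3, writhe 0 (10 crossings)
linking number lk(C1,C2) = +1
lk(C1,C3): -1
lk(C2,C3) = 0
3-colorings: 3 of 3^10, det 4 — not tricolorable
note: the 3 component pairs carry total linking 0


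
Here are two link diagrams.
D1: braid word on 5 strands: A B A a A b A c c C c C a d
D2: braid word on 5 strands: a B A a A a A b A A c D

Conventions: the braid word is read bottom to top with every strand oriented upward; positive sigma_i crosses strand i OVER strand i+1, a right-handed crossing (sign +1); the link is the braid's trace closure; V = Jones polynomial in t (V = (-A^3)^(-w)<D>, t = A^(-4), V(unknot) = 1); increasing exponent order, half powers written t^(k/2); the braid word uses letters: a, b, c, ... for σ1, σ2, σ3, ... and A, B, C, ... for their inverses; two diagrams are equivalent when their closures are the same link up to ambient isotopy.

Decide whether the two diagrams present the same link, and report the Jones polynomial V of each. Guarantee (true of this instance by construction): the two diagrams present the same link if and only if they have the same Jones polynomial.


same link: yes
V(D1) = 1  [14 crossings, <D> = 1, w = 0]
V(D2) = 1  [12 crossings, <D> = A^-6, w = -2]
insight: all 2 diagrams share one V(t), hence one class


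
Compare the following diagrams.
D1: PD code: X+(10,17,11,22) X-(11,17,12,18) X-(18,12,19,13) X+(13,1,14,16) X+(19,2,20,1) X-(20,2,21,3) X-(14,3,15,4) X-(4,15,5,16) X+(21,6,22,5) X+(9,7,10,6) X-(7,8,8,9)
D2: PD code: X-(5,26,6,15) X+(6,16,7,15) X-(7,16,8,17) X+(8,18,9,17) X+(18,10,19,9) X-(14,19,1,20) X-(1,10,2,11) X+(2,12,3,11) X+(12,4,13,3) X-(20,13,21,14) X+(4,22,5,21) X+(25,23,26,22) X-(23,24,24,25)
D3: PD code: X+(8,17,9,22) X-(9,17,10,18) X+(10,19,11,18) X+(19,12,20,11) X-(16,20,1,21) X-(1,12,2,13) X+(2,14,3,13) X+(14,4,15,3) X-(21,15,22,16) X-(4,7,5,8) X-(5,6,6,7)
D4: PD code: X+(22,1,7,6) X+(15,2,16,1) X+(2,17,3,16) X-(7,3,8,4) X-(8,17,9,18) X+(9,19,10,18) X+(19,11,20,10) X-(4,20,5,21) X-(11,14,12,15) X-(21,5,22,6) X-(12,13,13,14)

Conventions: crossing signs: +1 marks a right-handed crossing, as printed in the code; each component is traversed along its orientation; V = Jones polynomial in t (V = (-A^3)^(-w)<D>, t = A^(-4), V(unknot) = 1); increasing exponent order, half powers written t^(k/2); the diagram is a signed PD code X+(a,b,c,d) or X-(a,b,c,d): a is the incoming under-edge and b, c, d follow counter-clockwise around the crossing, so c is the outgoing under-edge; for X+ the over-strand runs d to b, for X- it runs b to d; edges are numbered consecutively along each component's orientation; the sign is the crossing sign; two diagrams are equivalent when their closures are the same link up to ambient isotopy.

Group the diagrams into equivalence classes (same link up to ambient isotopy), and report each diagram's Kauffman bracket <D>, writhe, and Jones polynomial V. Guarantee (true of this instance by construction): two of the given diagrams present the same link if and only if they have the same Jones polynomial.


classes: {D1} | {D2, D3, D4}
V(D1) = -t^(-1/2) - t^(1/2)  [11 crossings, <D> = A^-5 + A^-1, w = -1]
D2 (bracket -A^-11 + 2A^-7 - A^-3 + 2A - A^5 + A^9; 13 crossings at w = +1): V = -t^(-3/2) + t^(-1/2) - 2t^(1/2) + t^(3/2) - 2t^(5/2) + t^(7/2)
V(D3) = -t^(-3/2) + t^(-1/2) - 2t^(1/2) + t^(3/2) - 2t^(5/2) + t^(7/2)  (w -1, c 11, <D> = -A^-17 + 2A^-13 - A^-9 + 2A^-5 - A^-1 + A^3)
V(D4) = -t^(-3/2) + t^(-1/2) - 2t^(1/2) + t^(3/2) - 2t^(5/2) + t^(7/2)  [11 crossings, <D> = -A^-17 + 2A^-13 - A^-9 + 2A^-5 - A^-1 + A^3, w = -1]
note: V(t) takes 2 values over 4 diagrams, fixing the grouping
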